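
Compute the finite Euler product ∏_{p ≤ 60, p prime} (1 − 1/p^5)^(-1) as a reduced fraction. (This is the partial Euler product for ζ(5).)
∏ = 9783623293724966042755527767857913576946767245571173033197003580720982191908567341/9435202489615342986287959538462812822601440308319131731232692023968655443618693120

The primes p ≤ 60 are [2, 3, 5, 7, 11, 13, 17, 19, 23, 29, 31, 37, 41, 43, 47, 53, 59]. For each prime, (1 − 1/p^5)^(-1) = p^5 / (p^5 − 1). The product is (1 − 1/2^5)^(-1), (1 − 1/3^5)^(-1), (1 − 1/5^5)^(-1), (1 − 1/7^5)^(-1), (1 − 1/11^5)^(-1), (1 − 1/13^5)^(-1), (1 − 1/17^5)^(-1), (1 − 1/19^5)^(-1), (1 − 1/23^5)^(-1), (1 − 1/29^5)^(-1), (1 − 1/31^5)^(-1), (1 − 1/37^5)^(-1), (1 − 1/41^5)^(-1), (1 − 1/43^5)^(-1), (1 − 1/47^5)^(-1), (1 − 1/53^5)^(-1), (1 − 1/59^5)^(-1) = ∏ p^5 / (p^5 − 1) = 9783623293724966042755527767857913576946767245571173033197003580720982191908567341/9435202489615342986287959538462812822601440308319131731232692023968655443618693120.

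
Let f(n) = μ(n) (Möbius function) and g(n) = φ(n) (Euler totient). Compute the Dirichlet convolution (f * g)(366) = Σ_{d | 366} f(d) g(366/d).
(μ * φ)(366) = 0

Divisors of 366: [1, 2, 3, 6, 61, 122, 183, 366]. For each d | 366:
  d = 1: μ(1) · φ(366/1) = 1 · 120 = 120
  d = 2: μ(2) · φ(366/2) = -1 · 120 = -120
  d = 3: μ(3) · φ(366/3) = -1 · 60 = -60
  d = 6: μ(6) · φ(366/6) = 1 · 60 = 60
  d = 61: μ(61) · φ(366/61) = -1 · 2 = -2
  d = 122: μ(122) · φ(366/122) = 1 · 2 = 2
  d = 183: μ(183) · φ(366/183) = 1 · 1 = 1
  d = 366: μ(366) · φ(366/366) = -1 · 1 = -1
Summing: (μ * φ)(366) = 120 + -120 + -60 + 60 + -2 + 2 + 1 + -1 = 0.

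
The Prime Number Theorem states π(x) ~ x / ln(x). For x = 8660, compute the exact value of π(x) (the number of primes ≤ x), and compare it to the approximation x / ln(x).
π(8660) = 1077;  x/ln(x) ≈ 955.17;  relative error ≈ 11.31%.

Directly count primes up to 8660: π(8660) = 1077. The PNT approximation gives 8660/ln(8660) ≈ 8660/9.06647 ≈ 955.17. Relative error (π(x) − x/ln(x)) / π(x) ≈ 11.31%; the approximation is known to undercount slightly (Li(x) is a better estimate).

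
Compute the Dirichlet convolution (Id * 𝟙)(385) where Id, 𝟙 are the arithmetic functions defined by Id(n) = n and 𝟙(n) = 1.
(Id * 𝟙)(385) = 576

Divisors of 385: [1, 5, 7, 11, 35, 55, 77, 385]. For each d | 385:
  d = 1: Id(1) · 𝟙(385/1) = 1 · 1 = 1
  d = 5: Id(5) · 𝟙(385/5) = 5 · 1 = 5
  d = 7: Id(7) · 𝟙(385/7) = 7 · 1 = 7
  d = 11: Id(11) · 𝟙(385/11) = 11 · 1 = 11
  d = 35: Id(35) · 𝟙(385/35) = 35 · 1 = 35
  d = 55: Id(55) · 𝟙(385/55) = 55 · 1 = 55
  d = 77: Id(77) · 𝟙(385/77) = 77 · 1 = 77
  d = 385: Id(385) · 𝟙(385/385) = 385 · 1 = 385
Summing: (Id * 𝟙)(385) = 1 + 5 + 7 + 11 + 35 + 55 + 77 + 385 = 576.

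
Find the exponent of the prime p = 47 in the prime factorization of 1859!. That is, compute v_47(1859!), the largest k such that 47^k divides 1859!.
v_47(1859!) = 39

Legendre's formula: v_p(n!) = Σ_{k ≥ 1} ⌊n / p^k⌋. For p = 47, n = 1859, the terms are:
  ⌊1859/47^1⌋ = ⌊1859/47⌋ = 39
(the next term ⌊1859/47^2⌋ = 0, terminating the sum). Summing: v_47(1859!) = 39 = 39.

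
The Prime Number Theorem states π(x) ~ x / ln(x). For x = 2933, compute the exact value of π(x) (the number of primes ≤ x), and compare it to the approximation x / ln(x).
π(2933) = 423;  x/ln(x) ≈ 367.37;  relative error ≈ 13.15%.

Directly count primes up to 2933: π(2933) = 423. The PNT approximation gives 2933/ln(2933) ≈ 2933/7.98378 ≈ 367.37. Relative error (π(x) − x/ln(x)) / π(x) ≈ 13.15%; the approximation is known to undercount slightly (Li(x) is a better estimate).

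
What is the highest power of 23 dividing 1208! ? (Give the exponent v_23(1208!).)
v_23(1208!) = 54

Legendre's formula: v_p(n!) = Σ_{k ≥ 1} ⌊n / p^k⌋. For p = 23, n = 1208, the terms are:
  ⌊1208/23^1⌋ = ⌊1208/23⌋ = 52
  ⌊1208/23^2⌋ = ⌊1208/529⌋ = 2
(the next term ⌊1208/23^3⌋ = 0, terminating the sum). Summing: v_23(1208!) = 52 + 2 = 54.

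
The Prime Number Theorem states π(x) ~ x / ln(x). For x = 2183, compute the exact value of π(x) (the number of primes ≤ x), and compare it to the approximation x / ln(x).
π(2183) = 327;  x/ln(x) ≈ 283.93;  relative error ≈ 13.17%.

Directly count primes up to 2183: π(2183) = 327. The PNT approximation gives 2183/ln(2183) ≈ 2183/7.68846 ≈ 283.93. Relative error (π(x) − x/ln(x)) / π(x) ≈ 13.17%; the approximation is known to undercount slightly (Li(x) is a better estimate).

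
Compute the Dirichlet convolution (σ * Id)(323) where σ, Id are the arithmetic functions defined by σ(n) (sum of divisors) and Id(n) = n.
(σ * Id)(323) = 1365

Divisors of 323: [1, 17, 19, 323]. For each d | 323:
  d = 1: σ(1) · Id(323/1) = 1 · 323 = 323
  d = 17: σ(17) · Id(323/17) = 18 · 19 = 342
  d = 19: σ(19) · Id(323/19) = 20 · 17 = 340
  d = 323: σ(323) · Id(323/323) = 360 · 1 = 360
Summing: (σ * Id)(323) = 323 + 342 + 340 + 360 = 1365.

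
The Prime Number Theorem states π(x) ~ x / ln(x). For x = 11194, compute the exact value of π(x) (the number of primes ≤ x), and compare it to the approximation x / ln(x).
π(11194) = 1355;  x/ln(x) ≈ 1200.67;  relative error ≈ 11.39%.

Directly count primes up to 11194: π(11194) = 1355. The PNT approximation gives 11194/ln(11194) ≈ 11194/9.32313 ≈ 1200.67. Relative error (π(x) − x/ln(x)) / π(x) ≈ 11.39%; the approximation is known to undercount slightly (Li(x) is a better estimate).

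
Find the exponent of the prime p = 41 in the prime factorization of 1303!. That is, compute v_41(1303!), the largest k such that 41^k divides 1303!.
v_41(1303!) = 31

Legendre's formula: v_p(n!) = Σ_{k ≥ 1} ⌊n / p^k⌋. For p = 41, n = 1303, the terms are:
  ⌊1303/41^1⌋ = ⌊1303/41⌋ = 31
(the next term ⌊1303/41^2⌋ = 0, terminating the sum). Summing: v_41(1303!) = 31 = 31.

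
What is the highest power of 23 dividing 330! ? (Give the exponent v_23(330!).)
v_23(330!) = 14

Legendre's formula: v_p(n!) = Σ_{k ≥ 1} ⌊n / p^k⌋. For p = 23, n = 330, the terms are:
  ⌊330/23^1⌋ = ⌊330/23⌋ = 14
(the next term ⌊330/23^2⌋ = 0, terminating the sum). Summing: v_23(330!) = 14 = 14.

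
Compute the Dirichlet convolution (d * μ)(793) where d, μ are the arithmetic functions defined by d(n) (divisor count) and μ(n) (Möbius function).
(d * μ)(793) = 1

Divisors of 793: [1, 13, 61, 793]. For each d | 793:
  d = 1: d(1) · μ(793/1) = 1 · 1 = 1
  d = 13: d(13) · μ(793/13) = 2 · -1 = -2
  d = 61: d(61) · μ(793/61) = 2 · -1 = -2
  d = 793: d(793) · μ(793/793) = 4 · 1 = 4
Summing: (d * μ)(793) = 1 + -2 + -2 + 4 = 1.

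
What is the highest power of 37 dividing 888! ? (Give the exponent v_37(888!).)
v_37(888!) = 24

Legendre's formula: v_p(n!) = Σ_{k ≥ 1} ⌊n / p^k⌋. For p = 37, n = 888, the terms are:
  ⌊888/37^1⌋ = ⌊888/37⌋ = 24
(the next term ⌊888/37^2⌋ = 0, terminating the sum). Summing: v_37(888!) = 24 = 24.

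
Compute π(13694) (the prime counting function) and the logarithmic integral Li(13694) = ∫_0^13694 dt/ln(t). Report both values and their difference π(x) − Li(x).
π(13694) = 1619;  Li(13694) ≈ 1640.17;  π(x) − Li(x) ≈ -21.17.

Direct count of primes ≤ 13694 gives π(13694) = 1619. Numerical evaluation of the logarithmic integral gives Li(13694) ≈ 1640.17. The difference π(x) − Li(x) ≈ -21.17 is typically negative for small/moderate x (Li(x) overestimates), though Littlewood's theorem shows this sign changes infinitely often.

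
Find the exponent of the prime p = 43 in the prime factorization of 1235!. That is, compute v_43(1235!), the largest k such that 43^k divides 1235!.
v_43(1235!) = 28

Legendre's formula: v_p(n!) = Σ_{k ≥ 1} ⌊n / p^k⌋. For p = 43, n = 1235, the terms are:
  ⌊1235/43^1⌋ = ⌊1235/43⌋ = 28
(the next term ⌊1235/43^2⌋ = 0, terminating the sum). Summing: v_43(1235!) = 28 = 28.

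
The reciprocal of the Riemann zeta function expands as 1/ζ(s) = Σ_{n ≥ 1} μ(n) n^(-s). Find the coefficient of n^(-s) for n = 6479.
μ(6479) = -1

Factor n = 6479 = 11 · 19 · 31. μ(n) = 0 if any exponent ≥ 2 (not squarefree); otherwise μ(n) = (−1)^{ω(n)} where ω(n) is the number of distinct prime factors. Applying: μ(6479) = -1.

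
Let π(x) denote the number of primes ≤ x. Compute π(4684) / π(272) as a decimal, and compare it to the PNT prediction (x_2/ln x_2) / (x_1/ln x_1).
π(4684)/π(272) = 633/58 ≈ 10.9138;  PNT prediction ≈ 11.4217.

π(272) = 58 and π(4684) = 633, so π(4684)/π(272) ≈ 10.9138. The PNT-predicted ratio is (4684/ln(4684)) / (272/ln(272)) ≈ 11.4217. The two agree to within a few percent, as expected.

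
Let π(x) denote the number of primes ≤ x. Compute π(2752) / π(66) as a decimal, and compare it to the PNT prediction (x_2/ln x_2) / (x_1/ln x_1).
π(2752)/π(66) = 401/18 ≈ 22.2778;  PNT prediction ≈ 22.0573.

π(66) = 18 and π(2752) = 401, so π(2752)/π(66) ≈ 22.2778. The PNT-predicted ratio is (2752/ln(2752)) / (66/ln(66)) ≈ 22.0573. The two agree to within a few percent, as expected.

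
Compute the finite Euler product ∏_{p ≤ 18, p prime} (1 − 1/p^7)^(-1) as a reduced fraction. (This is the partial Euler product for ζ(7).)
∏ = 1568943454272558717737486157352171875/1555952378670727988561018941661818384

The primes p ≤ 18 are [2, 3, 5, 7, 11, 13, 17]. For each prime, (1 − 1/p^7)^(-1) = p^7 / (p^7 − 1). The product is (1 − 1/2^7)^(-1), (1 − 1/3^7)^(-1), (1 − 1/5^7)^(-1), (1 − 1/7^7)^(-1), (1 − 1/11^7)^(-1), (1 − 1/13^7)^(-1), (1 − 1/17^7)^(-1) = ∏ p^7 / (p^7 − 1) = 1568943454272558717737486157352171875/1555952378670727988561018941661818384.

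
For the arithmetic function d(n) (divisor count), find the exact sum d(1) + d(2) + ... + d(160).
Σ_{n ≤ 160} d(n) = 842

Compute d(n) for each 1 ≤ n ≤ 160: d(1) = 1, d(2) = 2, d(3) = 2, d(4) = 3, d(5) = 2, d(6) = 4, d(7) = 2, d(8) = 4, d(9) = 3, d(10) = 4, d(11) = 2, d(12) = 6, d(13) = 2, d(14) = 4, d(15) = 4, d(16) = 5, d(17) = 2, d(18) = 6, d(19) = 2, d(20) = 6, d(21) = 4, d(22) = 4, d(23) = 2, d(24) = 8, d(25) = 3, d(26) = 4, d(27) = 4, d(28) = 6, d(29) = 2, d(30) = 8, d(31) = 2, d(32) = 6, d(33) = 4, d(34) = 4, d(35) = 4, d(36) = 9, d(37) = 2, d(38) = 4, d(39) = 4, d(40) = 8, d(41) = 2, d(42) = 8, d(43) = 2, d(44) = 6, d(45) = 6, d(46) = 4, d(47) = 2, d(48) = 10, d(49) = 3, d(50) = 6, d(51) = 4, d(52) = 6, d(53) = 2, d(54) = 8, d(55) = 4, d(56) = 8, d(57) = 4, d(58) = 4, d(59) = 2, d(60) = 12, d(61) = 2, d(62) = 4, d(63) = 6, d(64) = 7, d(65) = 4, d(66) = 8, d(67) = 2, d(68) = 6, d(69) = 4, d(70) = 8, d(71) = 2, d(72) = 12, d(73) = 2, d(74) = 4, d(75) = 6, d(76) = 6, d(77) = 4, d(78) = 8, d(79) = 2, d(80) = 10, d(81) = 5, d(82) = 4, d(83) = 2, d(84) = 12, d(85) = 4, d(86) = 4, d(87) = 4, d(88) = 8, d(89) = 2, d(90) = 12, d(91) = 4, d(92) = 6, d(93) = 4, d(94) = 4, d(95) = 4, d(96) = 12, d(97) = 2, d(98) = 6, d(99) = 6, d(100) = 9, d(101) = 2, d(102) = 8, d(103) = 2, d(104) = 8, d(105) = 8, d(106) = 4, d(107) = 2, d(108) = 12, d(109) = 2, d(110) = 8, d(111) = 4, d(112) = 10, d(113) = 2, d(114) = 8, d(115) = 4, d(116) = 6, d(117) = 6, d(118) = 4, d(119) = 4, d(120) = 16, d(121) = 3, d(122) = 4, d(123) = 4, d(124) = 6, d(125) = 4, d(126) = 12, d(127) = 2, d(128) = 8, d(129) = 4, d(130) = 8, d(131) = 2, d(132) = 12, d(133) = 4, d(134) = 4, d(135) = 8, d(136) = 8, d(137) = 2, d(138) = 8, d(139) = 2, d(140) = 12, d(141) = 4, d(142) = 4, d(143) = 4, d(144) = 15, d(145) = 4, d(146) = 4, d(147) = 6, d(148) = 6, d(149) = 2, d(150) = 12, d(151) = 2, d(152) = 8, d(153) = 6, d(154) = 8, d(155) = 4, d(156) = 12, d(157) = 2, d(158) = 4, d(159) = 4, d(160) = 12. Summing all 160 values: 842. (Dirichlet's divisor formula: Σ_{n ≤ x} d(n) = x ln(x) + (2γ − 1) x + O(√x). For x = 160, the asymptotic estimate is ≈ 836.74.)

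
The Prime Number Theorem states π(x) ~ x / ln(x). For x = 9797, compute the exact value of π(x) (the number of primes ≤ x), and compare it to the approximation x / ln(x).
π(9797) = 1208;  x/ln(x) ≈ 1066.07;  relative error ≈ 11.75%.

Directly count primes up to 9797: π(9797) = 1208. The PNT approximation gives 9797/ln(9797) ≈ 9797/9.18983 ≈ 1066.07. Relative error (π(x) − x/ln(x)) / π(x) ≈ 11.75%; the approximation is known to undercount slightly (Li(x) is a better estimate).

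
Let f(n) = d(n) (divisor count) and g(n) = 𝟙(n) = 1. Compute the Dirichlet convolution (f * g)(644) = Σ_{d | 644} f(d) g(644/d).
(d * 𝟙)(644) = 54

Divisors of 644: [1, 2, 4, 7, 14, 23, 28, 46, 92, 161, 322, 644]. For each d | 644:
  d = 1: d(1) · 𝟙(644/1) = 1 · 1 = 1
  d = 2: d(2) · 𝟙(644/2) = 2 · 1 = 2
  d = 4: d(4) · 𝟙(644/4) = 3 · 1 = 3
  d = 7: d(7) · 𝟙(644/7) = 2 · 1 = 2
  d = 14: d(14) · 𝟙(644/14) = 4 · 1 = 4
  d = 23: d(23) · 𝟙(644/23) = 2 · 1 = 2
  d = 28: d(28) · 𝟙(644/28) = 6 · 1 = 6
  d = 46: d(46) · 𝟙(644/46) = 4 · 1 = 4
  d = 92: d(92) · 𝟙(644/92) = 6 · 1 = 6
  d = 161: d(161) · 𝟙(644/161) = 4 · 1 = 4
  d = 322: d(322) · 𝟙(644/322) = 8 · 1 = 8
  d = 644: d(644) · 𝟙(644/644) = 12 · 1 = 12
Summing: (d * 𝟙)(644) = 1 + 2 + 3 + 2 + 4 + 2 + 6 + 4 + 6 + 4 + 8 + 12 = 54.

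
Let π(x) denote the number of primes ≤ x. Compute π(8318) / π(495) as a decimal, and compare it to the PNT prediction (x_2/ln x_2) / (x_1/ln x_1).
π(8318)/π(495) = 1044/94 ≈ 11.1064;  PNT prediction ≈ 11.5510.

π(495) = 94 and π(8318) = 1044, so π(8318)/π(495) ≈ 11.1064. The PNT-predicted ratio is (8318/ln(8318)) / (495/ln(495)) ≈ 11.5510. The two agree to within a few percent, as expected.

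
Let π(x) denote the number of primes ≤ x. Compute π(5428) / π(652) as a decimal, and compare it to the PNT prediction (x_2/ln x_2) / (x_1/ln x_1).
π(5428)/π(652) = 716/118 ≈ 6.0678;  PNT prediction ≈ 6.2734.

π(652) = 118 and π(5428) = 716, so π(5428)/π(652) ≈ 6.0678. The PNT-predicted ratio is (5428/ln(5428)) / (652/ln(652)) ≈ 6.2734. The two agree to within a few percent, as expected.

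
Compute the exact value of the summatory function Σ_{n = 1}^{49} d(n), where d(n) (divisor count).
Σ_{n ≤ 49} d(n) = 201

Compute d(n) for each 1 ≤ n ≤ 49: d(1) = 1, d(2) = 2, d(3) = 2, d(4) = 3, d(5) = 2, d(6) = 4, d(7) = 2, d(8) = 4, d(9) = 3, d(10) = 4, d(11) = 2, d(12) = 6, d(13) = 2, d(14) = 4, d(15) = 4, d(16) = 5, d(17) = 2, d(18) = 6, d(19) = 2, d(20) = 6, d(21) = 4, d(22) = 4, d(23) = 2, d(24) = 8, d(25) = 3, d(26) = 4, d(27) = 4, d(28) = 6, d(29) = 2, d(30) = 8, d(31) = 2, d(32) = 6, d(33) = 4, d(34) = 4, d(35) = 4, d(36) = 9, d(37) = 2, d(38) = 4, d(39) = 4, d(40) = 8, d(41) = 2, d(42) = 8, d(43) = 2, d(44) = 6, d(45) = 6, d(46) = 4, d(47) = 2, d(48) = 10, d(49) = 3. Summing all 49 values: 201. (Dirichlet's divisor formula: Σ_{n ≤ x} d(n) = x ln(x) + (2γ − 1) x + O(√x). For x = 49, the asymptotic estimate is ≈ 198.27.)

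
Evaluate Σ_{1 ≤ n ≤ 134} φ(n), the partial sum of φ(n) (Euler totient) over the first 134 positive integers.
Σ_{n ≤ 134} φ(n) = 5498

Compute φ(n) for each 1 ≤ n ≤ 134: φ(1) = 1, φ(2) = 1, φ(3) = 2, φ(4) = 2, φ(5) = 4, φ(6) = 2, φ(7) = 6, φ(8) = 4, φ(9) = 6, φ(10) = 4, φ(11) = 10, φ(12) = 4, φ(13) = 12, φ(14) = 6, φ(15) = 8, φ(16) = 8, φ(17) = 16, φ(18) = 6, φ(19) = 18, φ(20) = 8, φ(21) = 12, φ(22) = 10, φ(23) = 22, φ(24) = 8, φ(25) = 20, φ(26) = 12, φ(27) = 18, φ(28) = 12, φ(29) = 28, φ(30) = 8, φ(31) = 30, φ(32) = 16, φ(33) = 20, φ(34) = 16, φ(35) = 24, φ(36) = 12, φ(37) = 36, φ(38) = 18, φ(39) = 24, φ(40) = 16, φ(41) = 40, φ(42) = 12, φ(43) = 42, φ(44) = 20, φ(45) = 24, φ(46) = 22, φ(47) = 46, φ(48) = 16, φ(49) = 42, φ(50) = 20, φ(51) = 32, φ(52) = 24, φ(53) = 52, φ(54) = 18, φ(55) = 40, φ(56) = 24, φ(57) = 36, φ(58) = 28, φ(59) = 58, φ(60) = 16, φ(61) = 60, φ(62) = 30, φ(63) = 36, φ(64) = 32, φ(65) = 48, φ(66) = 20, φ(67) = 66, φ(68) = 32, φ(69) = 44, φ(70) = 24, φ(71) = 70, φ(72) = 24, φ(73) = 72, φ(74) = 36, φ(75) = 40, φ(76) = 36, φ(77) = 60, φ(78) = 24, φ(79) = 78, φ(80) = 32, φ(81) = 54, φ(82) = 40, φ(83) = 82, φ(84) = 24, φ(85) = 64, φ(86) = 42, φ(87) = 56, φ(88) = 40, φ(89) = 88, φ(90) = 24, φ(91) = 72, φ(92) = 44, φ(93) = 60, φ(94) = 46, φ(95) = 72, φ(96) = 32, φ(97) = 96, φ(98) = 42, φ(99) = 60, φ(100) = 40, φ(101) = 100, φ(102) = 32, φ(103) = 102, φ(104) = 48, φ(105) = 48, φ(106) = 52, φ(107) = 106, φ(108) = 36, φ(109) = 108, φ(110) = 40, φ(111) = 72, φ(112) = 48, φ(113) = 112, φ(114) = 36, φ(115) = 88, φ(116) = 56, φ(117) = 72, φ(118) = 58, φ(119) = 96, φ(120) = 32, φ(121) = 110, φ(122) = 60, φ(123) = 80, φ(124) = 60, φ(125) = 100, φ(126) = 36, φ(127) = 126, φ(128) = 64, φ(129) = 84, φ(130) = 48, φ(131) = 130, φ(132) = 40, φ(133) = 108, φ(134) = 66. Summing all 134 values: 5498. (Average order: Σ_{n ≤ x} φ(n) ~ (3/π²) x². For x = 134, (3/π²)·134² ≈ 5457.97.)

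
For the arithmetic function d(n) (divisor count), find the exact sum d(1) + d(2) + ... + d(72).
Σ_{n ≤ 72} d(n) = 326

Compute d(n) for each 1 ≤ n ≤ 72: d(1) = 1, d(2) = 2, d(3) = 2, d(4) = 3, d(5) = 2, d(6) = 4, d(7) = 2, d(8) = 4, d(9) = 3, d(10) = 4, d(11) = 2, d(12) = 6, d(13) = 2, d(14) = 4, d(15) = 4, d(16) = 5, d(17) = 2, d(18) = 6, d(19) = 2, d(20) = 6, d(21) = 4, d(22) = 4, d(23) = 2, d(24) = 8, d(25) = 3, d(26) = 4, d(27) = 4, d(28) = 6, d(29) = 2, d(30) = 8, d(31) = 2, d(32) = 6, d(33) = 4, d(34) = 4, d(35) = 4, d(36) = 9, d(37) = 2, d(38) = 4, d(39) = 4, d(40) = 8, d(41) = 2, d(42) = 8, d(43) = 2, d(44) = 6, d(45) = 6, d(46) = 4, d(47) = 2, d(48) = 10, d(49) = 3, d(50) = 6, d(51) = 4, d(52) = 6, d(53) = 2, d(54) = 8, d(55) = 4, d(56) = 8, d(57) = 4, d(58) = 4, d(59) = 2, d(60) = 12, d(61) = 2, d(62) = 4, d(63) = 6, d(64) = 7, d(65) = 4, d(66) = 8, d(67) = 2, d(68) = 6, d(69) = 4, d(70) = 8, d(71) = 2, d(72) = 12. Summing all 72 values: 326. (Dirichlet's divisor formula: Σ_{n ≤ x} d(n) = x ln(x) + (2γ − 1) x + O(√x). For x = 72, the asymptotic estimate is ≈ 319.04.)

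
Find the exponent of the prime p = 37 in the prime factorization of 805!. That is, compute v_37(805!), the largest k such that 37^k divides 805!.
v_37(805!) = 21

Legendre's formula: v_p(n!) = Σ_{k ≥ 1} ⌊n / p^k⌋. For p = 37, n = 805, the terms are:
  ⌊805/37^1⌋ = ⌊805/37⌋ = 21
(the next term ⌊805/37^2⌋ = 0, terminating the sum). Summing: v_37(805!) = 21 = 21.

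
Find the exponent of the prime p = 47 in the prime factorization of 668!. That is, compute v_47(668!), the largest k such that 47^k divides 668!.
v_47(668!) = 14

Legendre's formula: v_p(n!) = Σ_{k ≥ 1} ⌊n / p^k⌋. For p = 47, n = 668, the terms are:
  ⌊668/47^1⌋ = ⌊668/47⌋ = 14
(the next term ⌊668/47^2⌋ = 0, terminating the sum). Summing: v_47(668!) = 14 = 14.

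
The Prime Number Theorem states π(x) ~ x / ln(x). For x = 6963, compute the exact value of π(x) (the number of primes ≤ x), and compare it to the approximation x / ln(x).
π(6963) = 894;  x/ln(x) ≈ 786.92;  relative error ≈ 11.98%.

Directly count primes up to 6963: π(6963) = 894. The PNT approximation gives 6963/ln(6963) ≈ 6963/8.84837 ≈ 786.92. Relative error (π(x) − x/ln(x)) / π(x) ≈ 11.98%; the approximation is known to undercount slightly (Li(x) is a better estimate).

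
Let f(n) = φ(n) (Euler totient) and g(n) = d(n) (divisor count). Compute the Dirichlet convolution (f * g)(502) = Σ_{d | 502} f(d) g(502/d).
(φ * d)(502) = 756

Divisors of 502: [1, 2, 251, 502]. For each d | 502:
  d = 1: φ(1) · d(502/1) = 1 · 4 = 4
  d = 2: φ(2) · d(502/2) = 1 · 2 = 2
  d = 251: φ(251) · d(502/251) = 250 · 2 = 500
  d = 502: φ(502) · d(502/502) = 250 · 1 = 250
Summing: (φ * d)(502) = 4 + 2 + 500 + 250 = 756.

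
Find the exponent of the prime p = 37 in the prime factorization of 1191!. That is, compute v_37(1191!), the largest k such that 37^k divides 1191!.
v_37(1191!) = 32

Legendre's formula: v_p(n!) = Σ_{k ≥ 1} ⌊n / p^k⌋. For p = 37, n = 1191, the terms are:
  ⌊1191/37^1⌋ = ⌊1191/37⌋ = 32
(the next term ⌊1191/37^2⌋ = 0, terminating the sum). Summing: v_37(1191!) = 32 = 32.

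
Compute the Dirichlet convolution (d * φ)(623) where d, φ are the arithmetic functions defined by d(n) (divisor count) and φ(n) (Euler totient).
(d * φ)(623) = 720

Divisors of 623: [1, 7, 89, 623]. For each d | 623:
  d = 1: d(1) · φ(623/1) = 1 · 528 = 528
  d = 7: d(7) · φ(623/7) = 2 · 88 = 176
  d = 89: d(89) · φ(623/89) = 2 · 6 = 12
  d = 623: d(623) · φ(623/623) = 4 · 1 = 4
Summing: (d * φ)(623) = 528 + 176 + 12 + 4 = 720.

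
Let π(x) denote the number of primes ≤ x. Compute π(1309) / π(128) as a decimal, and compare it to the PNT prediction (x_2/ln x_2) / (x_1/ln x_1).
π(1309)/π(128) = 214/31 ≈ 6.9032;  PNT prediction ≈ 6.9137.

π(128) = 31 and π(1309) = 214, so π(1309)/π(128) ≈ 6.9032. The PNT-predicted ratio is (1309/ln(1309)) / (128/ln(128)) ≈ 6.9137. The two agree to within a few percent, as expected.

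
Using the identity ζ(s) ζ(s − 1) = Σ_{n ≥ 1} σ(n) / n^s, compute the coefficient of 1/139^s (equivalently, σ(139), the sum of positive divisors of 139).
σ(139) = 140

In the product (Σ m^0/m^s)(Σ k / k^s) = Σ (Σ_{d | n} d) / n^s, the coefficient of 1/n^s is σ(n) = Σ_{d | n} d. For n = 139, divisors are [1, 139]; summing: σ(139) = 140.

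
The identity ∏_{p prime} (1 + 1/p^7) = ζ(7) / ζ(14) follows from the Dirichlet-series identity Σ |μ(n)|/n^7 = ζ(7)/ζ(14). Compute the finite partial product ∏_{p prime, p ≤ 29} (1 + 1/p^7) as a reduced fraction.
∏ = 1658744036118718418963507162415104573095141861758633096704/1645110150228546948958650084059359035220017760620475653125

The primes p ≤ 29 are [2, 3, 5, 7, 11, 13, 17, 19, 23, 29]. For each, (1 + 1/p^7) = (p^7 + 1)/p^7. Multiplying these fractions over p ∈ [2, 3, 5, 7, 11, 13, 17, 19, 23, 29] gives 1658744036118718418963507162415104573095141861758633096704/1645110150228546948958650084059359035220017760620475653125. (In the limit P → ∞ this tends to ζ(7)/ζ(14).)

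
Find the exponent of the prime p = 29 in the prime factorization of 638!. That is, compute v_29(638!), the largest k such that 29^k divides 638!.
v_29(638!) = 22

Legendre's formula: v_p(n!) = Σ_{k ≥ 1} ⌊n / p^k⌋. For p = 29, n = 638, the terms are:
  ⌊638/29^1⌋ = ⌊638/29⌋ = 22
(the next term ⌊638/29^2⌋ = 0, terminating the sum). Summing: v_29(638!) = 22 = 22.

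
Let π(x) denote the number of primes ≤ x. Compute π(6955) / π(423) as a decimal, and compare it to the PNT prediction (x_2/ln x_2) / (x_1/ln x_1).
π(6955)/π(423) = 892/82 ≈ 10.8780;  PNT prediction ≈ 11.2387.

π(423) = 82 and π(6955) = 892, so π(6955)/π(423) ≈ 10.8780. The PNT-predicted ratio is (6955/ln(6955)) / (423/ln(423)) ≈ 11.2387. The two agree to within a few percent, as expected.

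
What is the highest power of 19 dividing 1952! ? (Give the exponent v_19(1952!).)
v_19(1952!) = 107

Legendre's formula: v_p(n!) = Σ_{k ≥ 1} ⌊n / p^k⌋. For p = 19, n = 1952, the terms are:
  ⌊1952/19^1⌋ = ⌊1952/19⌋ = 102
  ⌊1952/19^2⌋ = ⌊1952/361⌋ = 5
(the next term ⌊1952/19^3⌋ = 0, terminating the sum). Summing: v_19(1952!) = 102 + 5 = 107.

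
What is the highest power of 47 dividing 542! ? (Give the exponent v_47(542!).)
v_47(542!) = 11

Legendre's formula: v_p(n!) = Σ_{k ≥ 1} ⌊n / p^k⌋. For p = 47, n = 542, the terms are:
  ⌊542/47^1⌋ = ⌊542/47⌋ = 11
(the next term ⌊542/47^2⌋ = 0, terminating the sum). Summing: v_47(542!) = 11 = 11.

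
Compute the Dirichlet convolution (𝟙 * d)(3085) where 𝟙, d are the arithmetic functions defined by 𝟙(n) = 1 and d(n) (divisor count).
(𝟙 * d)(3085) = 9

Divisors of 3085: [1, 5, 617, 3085]. For each d | 3085:
  d = 1: 𝟙(1) · d(3085/1) = 1 · 4 = 4
  d = 5: 𝟙(5) · d(3085/5) = 1 · 2 = 2
  d = 617: 𝟙(617) · d(3085/617) = 1 · 2 = 2
  d = 3085: 𝟙(3085) · d(3085/3085) = 1 · 1 = 1
Summing: (𝟙 * d)(3085) = 4 + 2 + 2 + 1 = 9.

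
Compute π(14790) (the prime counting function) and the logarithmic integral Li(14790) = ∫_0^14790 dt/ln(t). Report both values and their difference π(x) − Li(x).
π(14790) = 1733;  Li(14790) ≈ 1754.77;  π(x) − Li(x) ≈ -21.77.

Direct count of primes ≤ 14790 gives π(14790) = 1733. Numerical evaluation of the logarithmic integral gives Li(14790) ≈ 1754.77. The difference π(x) − Li(x) ≈ -21.77 is typically negative for small/moderate x (Li(x) overestimates), though Littlewood's theorem shows this sign changes infinitely often.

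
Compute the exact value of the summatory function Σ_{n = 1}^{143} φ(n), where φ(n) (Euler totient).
Σ_{n ≤ 143} φ(n) = 6282

Compute φ(n) for each 1 ≤ n ≤ 143: φ(1) = 1, φ(2) = 1, φ(3) = 2, φ(4) = 2, φ(5) = 4, φ(6) = 2, φ(7) = 6, φ(8) = 4, φ(9) = 6, φ(10) = 4, φ(11) = 10, φ(12) = 4, φ(13) = 12, φ(14) = 6, φ(15) = 8, φ(16) = 8, φ(17) = 16, φ(18) = 6, φ(19) = 18, φ(20) = 8, φ(21) = 12, φ(22) = 10, φ(23) = 22, φ(24) = 8, φ(25) = 20, φ(26) = 12, φ(27) = 18, φ(28) = 12, φ(29) = 28, φ(30) = 8, φ(31) = 30, φ(32) = 16, φ(33) = 20, φ(34) = 16, φ(35) = 24, φ(36) = 12, φ(37) = 36, φ(38) = 18, φ(39) = 24, φ(40) = 16, φ(41) = 40, φ(42) = 12, φ(43) = 42, φ(44) = 20, φ(45) = 24, φ(46) = 22, φ(47) = 46, φ(48) = 16, φ(49) = 42, φ(50) = 20, φ(51) = 32, φ(52) = 24, φ(53) = 52, φ(54) = 18, φ(55) = 40, φ(56) = 24, φ(57) = 36, φ(58) = 28, φ(59) = 58, φ(60) = 16, φ(61) = 60, φ(62) = 30, φ(63) = 36, φ(64) = 32, φ(65) = 48, φ(66) = 20, φ(67) = 66, φ(68) = 32, φ(69) = 44, φ(70) = 24, φ(71) = 70, φ(72) = 24, φ(73) = 72, φ(74) = 36, φ(75) = 40, φ(76) = 36, φ(77) = 60, φ(78) = 24, φ(79) = 78, φ(80) = 32, φ(81) = 54, φ(82) = 40, φ(83) = 82, φ(84) = 24, φ(85) = 64, φ(86) = 42, φ(87) = 56, φ(88) = 40, φ(89) = 88, φ(90) = 24, φ(91) = 72, φ(92) = 44, φ(93) = 60, φ(94) = 46, φ(95) = 72, φ(96) = 32, φ(97) = 96, φ(98) = 42, φ(99) = 60, φ(100) = 40, φ(101) = 100, φ(102) = 32, φ(103) = 102, φ(104) = 48, φ(105) = 48, φ(106) = 52, φ(107) = 106, φ(108) = 36, φ(109) = 108, φ(110) = 40, φ(111) = 72, φ(112) = 48, φ(113) = 112, φ(114) = 36, φ(115) = 88, φ(116) = 56, φ(117) = 72, φ(118) = 58, φ(119) = 96, φ(120) = 32, φ(121) = 110, φ(122) = 60, φ(123) = 80, φ(124) = 60, φ(125) = 100, φ(126) = 36, φ(127) = 126, φ(128) = 64, φ(129) = 84, φ(130) = 48, φ(131) = 130, φ(132) = 40, φ(133) = 108, φ(134) = 66, φ(135) = 72, φ(136) = 64, φ(137) = 136, φ(138) = 44, φ(139) = 138, φ(140) = 48, φ(141) = 92, φ(142) = 70, φ(143) = 120. Summing all 143 values: 6282. (Average order: Σ_{n ≤ x} φ(n) ~ (3/π²) x². For x = 143, (3/π²)·143² ≈ 6215.75.)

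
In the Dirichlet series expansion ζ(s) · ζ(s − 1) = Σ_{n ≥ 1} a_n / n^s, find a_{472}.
σ(472) = 900

In the product (Σ m^0/m^s)(Σ k / k^s) = Σ (Σ_{d | n} d) / n^s, the coefficient of 1/n^s is σ(n) = Σ_{d | n} d. For n = 472, divisors are [1, 2, 4, 8, 59, 118, 236, 472]; summing: σ(472) = 900.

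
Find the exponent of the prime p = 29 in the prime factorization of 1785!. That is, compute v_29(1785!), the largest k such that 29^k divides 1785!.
v_29(1785!) = 63

Legendre's formula: v_p(n!) = Σ_{k ≥ 1} ⌊n / p^k⌋. For p = 29, n = 1785, the terms are:
  ⌊1785/29^1⌋ = ⌊1785/29⌋ = 61
  ⌊1785/29^2⌋ = ⌊1785/841⌋ = 2
(the next term ⌊1785/29^3⌋ = 0, terminating the sum). Summing: v_29(1785!) = 61 + 2 = 63.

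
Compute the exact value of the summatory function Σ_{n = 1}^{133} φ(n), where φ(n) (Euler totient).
Σ_{n ≤ 133} φ(n) = 5432

Compute φ(n) for each 1 ≤ n ≤ 133: φ(1) = 1, φ(2) = 1, φ(3) = 2, φ(4) = 2, φ(5) = 4, φ(6) = 2, φ(7) = 6, φ(8) = 4, φ(9) = 6, φ(10) = 4, φ(11) = 10, φ(12) = 4, φ(13) = 12, φ(14) = 6, φ(15) = 8, φ(16) = 8, φ(17) = 16, φ(18) = 6, φ(19) = 18, φ(20) = 8, φ(21) = 12, φ(22) = 10, φ(23) = 22, φ(24) = 8, φ(25) = 20, φ(26) = 12, φ(27) = 18, φ(28) = 12, φ(29) = 28, φ(30) = 8, φ(31) = 30, φ(32) = 16, φ(33) = 20, φ(34) = 16, φ(35) = 24, φ(36) = 12, φ(37) = 36, φ(38) = 18, φ(39) = 24, φ(40) = 16, φ(41) = 40, φ(42) = 12, φ(43) = 42, φ(44) = 20, φ(45) = 24, φ(46) = 22, φ(47) = 46, φ(48) = 16, φ(49) = 42, φ(50) = 20, φ(51) = 32, φ(52) = 24, φ(53) = 52, φ(54) = 18, φ(55) = 40, φ(56) = 24, φ(57) = 36, φ(58) = 28, φ(59) = 58, φ(60) = 16, φ(61) = 60, φ(62) = 30, φ(63) = 36, φ(64) = 32, φ(65) = 48, φ(66) = 20, φ(67) = 66, φ(68) = 32, φ(69) = 44, φ(70) = 24, φ(71) = 70, φ(72) = 24, φ(73) = 72, φ(74) = 36, φ(75) = 40, φ(76) = 36, φ(77) = 60, φ(78) = 24, φ(79) = 78, φ(80) = 32, φ(81) = 54, φ(82) = 40, φ(83) = 82, φ(84) = 24, φ(85) = 64, φ(86) = 42, φ(87) = 56, φ(88) = 40, φ(89) = 88, φ(90) = 24, φ(91) = 72, φ(92) = 44, φ(93) = 60, φ(94) = 46, φ(95) = 72, φ(96) = 32, φ(97) = 96, φ(98) = 42, φ(99) = 60, φ(100) = 40, φ(101) = 100, φ(102) = 32, φ(103) = 102, φ(104) = 48, φ(105) = 48, φ(106) = 52, φ(107) = 106, φ(108) = 36, φ(109) = 108, φ(110) = 40, φ(111) = 72, φ(112) = 48, φ(113) = 112, φ(114) = 36, φ(115) = 88, φ(116) = 56, φ(117) = 72, φ(118) = 58, φ(119) = 96, φ(120) = 32, φ(121) = 110, φ(122) = 60, φ(123) = 80, φ(124) = 60, φ(125) = 100, φ(126) = 36, φ(127) = 126, φ(128) = 64, φ(129) = 84, φ(130) = 48, φ(131) = 130, φ(132) = 40, φ(133) = 108. Summing all 133 values: 5432. (Average order: Σ_{n ≤ x} φ(n) ~ (3/π²) x². For x = 133, (3/π²)·133² ≈ 5376.81.)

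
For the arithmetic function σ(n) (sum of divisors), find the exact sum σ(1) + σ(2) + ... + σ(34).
Σ_{n ≤ 34} σ(n) = 959

Compute σ(n) for each 1 ≤ n ≤ 34: σ(1) = 1, σ(2) = 3, σ(3) = 4, σ(4) = 7, σ(5) = 6, σ(6) = 12, σ(7) = 8, σ(8) = 15, σ(9) = 13, σ(10) = 18, σ(11) = 12, σ(12) = 28, σ(13) = 14, σ(14) = 24, σ(15) = 24, σ(16) = 31, σ(17) = 18, σ(18) = 39, σ(19) = 20, σ(20) = 42, σ(21) = 32, σ(22) = 36, σ(23) = 24, σ(24) = 60, σ(25) = 31, σ(26) = 42, σ(27) = 40, σ(28) = 56, σ(29) = 30, σ(30) = 72, σ(31) = 32, σ(32) = 63, σ(33) = 48, σ(34) = 54. Summing all 34 values: 959. (Average order: Σ_{n ≤ x} σ(n) ~ (π²/12) x². For x = 34, (π²/12)·34² ≈ 950.77.)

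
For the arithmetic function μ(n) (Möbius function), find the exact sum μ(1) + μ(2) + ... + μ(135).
Σ_{n ≤ 135} μ(n) = -1

Compute μ(n) for each 1 ≤ n ≤ 135: μ(1) = 1, μ(2) = -1, μ(3) = -1, μ(4) = 0, μ(5) = -1, μ(6) = 1, μ(7) = -1, μ(8) = 0, μ(9) = 0, μ(10) = 1, μ(11) = -1, μ(12) = 0, μ(13) = -1, μ(14) = 1, μ(15) = 1, μ(16) = 0, μ(17) = -1, μ(18) = 0, μ(19) = -1, μ(20) = 0, μ(21) = 1, μ(22) = 1, μ(23) = -1, μ(24) = 0, μ(25) = 0, μ(26) = 1, μ(27) = 0, μ(28) = 0, μ(29) = -1, μ(30) = -1, μ(31) = -1, μ(32) = 0, μ(33) = 1, μ(34) = 1, μ(35) = 1, μ(36) = 0, μ(37) = -1, μ(38) = 1, μ(39) = 1, μ(40) = 0, μ(41) = -1, μ(42) = -1, μ(43) = -1, μ(44) = 0, μ(45) = 0, μ(46) = 1, μ(47) = -1, μ(48) = 0, μ(49) = 0, μ(50) = 0, μ(51) = 1, μ(52) = 0, μ(53) = -1, μ(54) = 0, μ(55) = 1, μ(56) = 0, μ(57) = 1, μ(58) = 1, μ(59) = -1, μ(60) = 0, μ(61) = -1, μ(62) = 1, μ(63) = 0, μ(64) = 0, μ(65) = 1, μ(66) = -1, μ(67) = -1, μ(68) = 0, μ(69) = 1, μ(70) = -1, μ(71) = -1, μ(72) = 0, μ(73) = -1, μ(74) = 1, μ(75) = 0, μ(76) = 0, μ(77) = 1, μ(78) = -1, μ(79) = -1, μ(80) = 0, μ(81) = 0, μ(82) = 1, μ(83) = -1, μ(84) = 0, μ(85) = 1, μ(86) = 1, μ(87) = 1, μ(88) = 0, μ(89) = -1, μ(90) = 0, μ(91) = 1, μ(92) = 0, μ(93) = 1, μ(94) = 1, μ(95) = 1, μ(96) = 0, μ(97) = -1, μ(98) = 0, μ(99) = 0, μ(100) = 0, μ(101) = -1, μ(102) = -1, μ(103) = -1, μ(104) = 0, μ(105) = -1, μ(106) = 1, μ(107) = -1, μ(108) = 0, μ(109) = -1, μ(110) = -1, μ(111) = 1, μ(112) = 0, μ(113) = -1, μ(114) = -1, μ(115) = 1, μ(116) = 0, μ(117) = 0, μ(118) = 1, μ(119) = 1, μ(120) = 0, μ(121) = 0, μ(122) = 1, μ(123) = 1, μ(124) = 0, μ(125) = 0, μ(126) = 0, μ(127) = -1, μ(128) = 0, μ(129) = 1, μ(130) = -1, μ(131) = -1, μ(132) = 0, μ(133) = 1, μ(134) = 1, μ(135) = 0. Summing all 135 values: -1. (Mertens function M(x) = Σ_{n ≤ x} μ(n); on average M(x) should be small (PNT ⟺ M(x) = o(x)).)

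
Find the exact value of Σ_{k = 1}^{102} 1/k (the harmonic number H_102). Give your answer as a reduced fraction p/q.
H_102 = 1466680552926312970266451896162877432149019/281670315928038407744716588098661706369472

Direct summation: H_102 = 1 + 1/2 + ... + 1/102. The least common denominator is lcm(1, ..., 102) = 7041757898200960193617914702466542659236800; over this denominator the numerator is 7041757898200960193617914702466542659236800 + 3520878949100480096808957351233271329618400 + 2347252632733653397872638234155514219745600 + 1760439474550240048404478675616635664809200 + 1408351579640192038723582940493308531847360 + 1173626316366826698936319117077757109872800 + 1005965414028708599088273528923791808462400 + 880219737275120024202239337808317832404600 + 782417544244551132624212744718504739915200 + 704175789820096019361791470246654265923680 + 640159808927360017601628609315140241748800 + 586813158183413349468159558538878554936400 + 541673684476996937970608823266657127633600 + 502982707014354299544136764461895904231200 + 469450526546730679574527646831102843949120 + 440109868637560012101119668904158916202300 + 414221052835350599624583217792149568190400 + 391208772122275566312106372359252369957600 + 370618836747418957558837615919291718907200 + 352087894910048009680895735123327132961840 + 335321804676236199696091176307930602820800 + 320079904463680008800814304657570120874400 + 306163386878302617113822378368110550401600 + 293406579091706674734079779269439277468200 + 281670315928038407744716588098661706369472 + 270836842238498468985304411633328563816800 + 260805848081517044208070914906168246638400 + 251491353507177149772068382230947952115600 + 242819237868998627366134989740225608939200 + 234725263273365339787263823415551421974560 + 227153480587127748181223054918275569652800 + 220054934318780006050559834452079458101150 + 213386602975786672533876203105046747249600 + 207110526417675299812291608896074784095200 + 201193082805741719817654705784758361692480 + 195604386061137783156053186179626184978800 + 190317781032458383611294991958555207006400 + 185309418373709478779418807959645859453600 + 180557894825665645990202941088885709211200 + 176043947455024004840447867561663566480920 + 171750192639047809600436943962598601444800 + 167660902338118099848045588153965301410400 + 163761811586068841712044527964338201377600 + 160039952231840004400407152328785060437200 + 156483508848910226524842548943700947983040 + 153081693439151308556911189184055275200800 + 149824636131935323268466270265245588494400 + 146703289545853337367039889634719638734100 + 143709344861244085584039075560541686923200 + 140835157964019203872358294049330853184736 + 138073684278450199874861072597383189396800 + 135418421119249234492652205816664281908400 + 132863356569829437615432352876727219985600 + 130402924040758522104035457453084123319200 + 128031961785472003520325721863028048349760 + 125745676753588574886034191115473976057800 + 123539612249139652519612538639763906302400 + 121409618934499313683067494870112804469600 + 119351828783067121925727367838415977275200 + 117362631636682669893631911707775710987280 + 115438654068868199895375650860107256708800 + 113576740293563874090611527459137784826400 + 111773934892078733232030392102643534273600 + 110027467159390003025279917226039729050575 + 108334736895399387594121764653331425526720 + 106693301487893336266938101552523373624800 + 105100864152253137218177831380097651630400 + 103555263208837649906145804448037392047600 + 102054462292767539037940792789370183467200 + 100596541402870859908827352892379180846240 + 99179688707055777374900207076993558580800 + 97802193030568891578026593089813092489400 + 96462436961656988953670064417349899441600 + 95158890516229191805647495979277603503200 + 93890105309346135914905529366220568789824 + 92654709186854739389709403979822929726800 + 91451401275337145371661229902162891678400 + 90278947412832822995101470544442854605600 + 89136175926594432830606515221095476699200 + 88021973727512002420223933780831783240460 + 86935282693839014736023638302056082212800 + 85875096319523904800218471981299300722400 + 84840456604830845706239936174295694689600 + 83830451169059049924022794076982650705200 + 82844210567070119924916643558429913638080 + 81880905793034420856022263982169100688800 + 80939745956332875788711663246741869646400 + 80019976115920002200203576164392530218600 + 79120875260684945995706906769286996171200 + 78241754424455113262421274471850473991520 + 77381954925285276852944117609522446804800 + 76540846719575654278455594592027637600400 + 75717826862375916060407684972758523217600 + 74912318065967661634233135132622794247200 + 74123767349483791511767523183858343781440 + 73351644772926668683519944817359819367050 + 72595442249494434985751697963572604734400 + 71854672430622042792019537780270843461600 + 71128867658595557511292067701682249083200 + 70417578982009601936179147024665426592368 + 69720375229712477164533808935312303556800 + 69036842139225099937430536298691594698400 = 36667013823157824256661297404071935803725475, so H_102 = 36667013823157824256661297404071935803725475/7041757898200960193617914702466542659236800; reducing by gcd(36667013823157824256661297404071935803725475, 7041757898200960193617914702466542659236800) = 25 gives 1466680552926312970266451896162877432149019/281670315928038407744716588098661706369472 ≈ 5.20708. (The PNT-adjacent estimate ln(102) + γ ≈ 5.20219 matches within O(1/n).)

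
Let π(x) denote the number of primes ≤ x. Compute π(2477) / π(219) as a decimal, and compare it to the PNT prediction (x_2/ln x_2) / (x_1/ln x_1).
π(2477)/π(219) = 367/47 ≈ 7.8085;  PNT prediction ≈ 7.7997.

π(219) = 47 and π(2477) = 367, so π(2477)/π(219) ≈ 7.8085. The PNT-predicted ratio is (2477/ln(2477)) / (219/ln(219)) ≈ 7.7997. The two agree to within a few percent, as expected.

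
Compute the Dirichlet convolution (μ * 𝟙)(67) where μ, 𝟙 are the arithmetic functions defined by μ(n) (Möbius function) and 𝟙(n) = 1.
(μ * 𝟙)(67) = 0

Divisors of 67: [1, 67]. For each d | 67:
  d = 1: μ(1) · 𝟙(67/1) = 1 · 1 = 1
  d = 67: μ(67) · 𝟙(67/67) = -1 · 1 = -1
Summing: (μ * 𝟙)(67) = 1 + -1 = 0.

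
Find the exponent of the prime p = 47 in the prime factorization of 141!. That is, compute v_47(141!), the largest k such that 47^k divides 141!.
v_47(141!) = 3

Legendre's formula: v_p(n!) = Σ_{k ≥ 1} ⌊n / p^k⌋. For p = 47, n = 141, the terms are:
  ⌊141/47^1⌋ = ⌊141/47⌋ = 3
(the next term ⌊141/47^2⌋ = 0, terminating the sum). Summing: v_47(141!) = 3 = 3.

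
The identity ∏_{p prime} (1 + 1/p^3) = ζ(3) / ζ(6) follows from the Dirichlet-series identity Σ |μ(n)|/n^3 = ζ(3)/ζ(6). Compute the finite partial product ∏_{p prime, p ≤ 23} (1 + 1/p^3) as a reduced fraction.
∏ = 16117288424681472/13642976755448975

The primes p ≤ 23 are [2, 3, 5, 7, 11, 13, 17, 19, 23]. For each, (1 + 1/p^3) = (p^3 + 1)/p^3. Multiplying these fractions over p ∈ [2, 3, 5, 7, 11, 13, 17, 19, 23] gives 16117288424681472/13642976755448975. (In the limit P → ∞ this tends to ζ(3)/ζ(6).)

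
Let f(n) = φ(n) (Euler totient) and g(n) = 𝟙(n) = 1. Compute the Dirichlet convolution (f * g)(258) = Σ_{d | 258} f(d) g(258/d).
(φ * 𝟙)(258) = 258

Divisors of 258: [1, 2, 3, 6, 43, 86, 129, 258]. For each d | 258:
  d = 1: φ(1) · 𝟙(258/1) = 1 · 1 = 1
  d = 2: φ(2) · 𝟙(258/2) = 1 · 1 = 1
  d = 3: φ(3) · 𝟙(258/3) = 2 · 1 = 2
  d = 6: φ(6) · 𝟙(258/6) = 2 · 1 = 2
  d = 43: φ(43) · 𝟙(258/43) = 42 · 1 = 42
  d = 86: φ(86) · 𝟙(258/86) = 42 · 1 = 42
  d = 129: φ(129) · 𝟙(258/129) = 84 · 1 = 84
  d = 258: φ(258) · 𝟙(258/258) = 84 · 1 = 84
Summing: (φ * 𝟙)(258) = 1 + 1 + 2 + 2 + 42 + 42 + 84 + 84 = 258.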